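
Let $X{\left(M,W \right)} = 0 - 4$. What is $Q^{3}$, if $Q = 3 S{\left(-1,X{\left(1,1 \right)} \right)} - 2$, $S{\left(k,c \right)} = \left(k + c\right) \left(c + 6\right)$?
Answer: $-32768$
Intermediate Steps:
$X{\left(M,W \right)} = -4$
$S{\left(k,c \right)} = \left(6 + c\right) \left(c + k\right)$ ($S{\left(k,c \right)} = \left(c + k\right) \left(6 + c\right) = \left(6 + c\right) \left(c + k\right)$)
$Q = -32$ ($Q = 3 \left(\left(-4\right)^{2} + 6 \left(-4\right) + 6 \left(-1\right) - -4\right) - 2 = 3 \left(16 - 24 - 6 + 4\right) - 2 = 3 \left(-10\right) - 2 = -30 - 2 = -32$)
$Q^{3} = \left(-32\right)^{3} = -32768$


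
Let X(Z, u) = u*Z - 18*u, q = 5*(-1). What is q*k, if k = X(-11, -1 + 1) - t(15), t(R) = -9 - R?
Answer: -120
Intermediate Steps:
q = -5
X(Z, u) = -18*u + Z*u (X(Z, u) = Z*u - 18*u = -18*u + Z*u)
k = 24 (k = (-1 + 1)*(-18 - 11) - (-9 - 1*15) = 0*(-29) - (-9 - 15) = 0 - 1*(-24) = 0 + 24 = 24)
q*k = -5*24 = -120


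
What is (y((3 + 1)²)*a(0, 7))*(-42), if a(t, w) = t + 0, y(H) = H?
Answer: 0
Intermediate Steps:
a(t, w) = t
(y((3 + 1)²)*a(0, 7))*(-42) = ((3 + 1)²*0)*(-42) = (4²*0)*(-42) = (16*0)*(-42) = 0*(-42) = 0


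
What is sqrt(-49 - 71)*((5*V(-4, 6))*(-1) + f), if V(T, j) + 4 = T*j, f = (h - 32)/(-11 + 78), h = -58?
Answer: 18580*I*sqrt(30)/67 ≈ 1518.9*I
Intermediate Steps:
f = -90/67 (f = (-58 - 32)/(-11 + 78) = -90/67 ≈ -1.3433)
V(T, j) = -4 + T*j
sqrt(-49 - 71)*((5*V(-4, 6))*(-1) + f) = sqrt(-49 - 71)*((5*(-4 - 4*6))*(-1) - 90/67) = sqrt(-120)*((5*(-4 - 24))*(-1) - 90/67) = (2*I*sqrt(30))*((5*(-28))*(-1) - 90/67) = (2*I*sqrt(30))*(-140*(-1) - 90/67) = (2*I*sqrt(30))*(140 - 90/67) = (2*I*sqrt(30))*(9290/67) = 18580*I*sqrt(30)/67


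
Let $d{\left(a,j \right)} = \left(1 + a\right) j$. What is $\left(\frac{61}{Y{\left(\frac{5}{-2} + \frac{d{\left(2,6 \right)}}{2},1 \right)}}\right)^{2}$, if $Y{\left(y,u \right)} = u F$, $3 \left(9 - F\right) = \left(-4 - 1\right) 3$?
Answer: $\frac{3721}{196} \approx 18.985$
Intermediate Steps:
$F = 14$ ($F = 9 - \frac{\left(-4 - 1\right) 3}{3} = 9 - \frac{\left(-5\right) 3}{3} = 9 - -5 = 9 + 5 = 14$)
$d{\left(a,j \right)} = j \left(1 + a\right)$
$Y{\left(y,u \right)} = 14 u$ ($Y{\left(y,u \right)} = u 14 = 14 u$)
$\left(\frac{61}{Y{\left(\frac{5}{-2} + \frac{d{\left(2,6 \right)}}{2},1 \right)}}\right)^{2} = \left(\frac{61}{14 \cdot 1}\right)^{2} = \left(\frac{61}{14}\right)^{2} = \frac{3721}{196}$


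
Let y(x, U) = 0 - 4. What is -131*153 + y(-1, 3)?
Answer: -20047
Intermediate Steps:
y(x, U) = -4
-131*153 + y(-1, 3) = -131*153 - 4 = -20043 - 4 = -20047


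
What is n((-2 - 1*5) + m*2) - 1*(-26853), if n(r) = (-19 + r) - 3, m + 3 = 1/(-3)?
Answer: 80452/3 ≈ 26817.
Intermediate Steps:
m = -10/3 (m = -3 + 1/(-3) = -3 - ⅓ = -10/3 ≈ -3.3333)
n(r) = -22 + r
n((-2 - 1*5) + m*2) - 1*(-26853) = (-22 + ((-2 - 1*5) - 10/3*2)) - 1*(-26853) = (-22 + ((-2 - 5) - 20/3)) + 26853 = (-22 + (-7 - 20/3)) + 26853 = (-22 - 41/3) + 26853 = -107/3 + 26853 = 80452/3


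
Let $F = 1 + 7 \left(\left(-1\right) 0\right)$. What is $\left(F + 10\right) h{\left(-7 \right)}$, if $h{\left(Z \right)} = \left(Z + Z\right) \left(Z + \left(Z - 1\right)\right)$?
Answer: $2310$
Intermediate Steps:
$h{\left(Z \right)} = 2 Z \left(-1 + 2 Z\right)$ ($h{\left(Z \right)} = 2 Z \left(Z + \left(-1 + Z\right)\right) = 2 Z \left(-1 + 2 Z\right)$)
$F = 1$ ($F = 1 + 7 \cdot 0 = 1 + 0 = 1$)
$\left(F + 10\right) h{\left(-7 \right)} = \left(1 + 10\right) 2 \left(-7\right) \left(-1 + 2 \left(-7\right)\right) = 11 \cdot 2 \left(-7\right) \left(-1 - 14\right) = 11 \cdot 2 \left(-7\right) \left(-15\right) = 11 \cdot 210 = 2310$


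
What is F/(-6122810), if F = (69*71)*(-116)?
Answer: 284142/3061405 ≈ 0.092814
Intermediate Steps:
F = -568284 (F = 4899*(-116) = -568284)
F/(-6122810) = -568284/(-6122810) = -568284*(-1/6122810) = 284142/3061405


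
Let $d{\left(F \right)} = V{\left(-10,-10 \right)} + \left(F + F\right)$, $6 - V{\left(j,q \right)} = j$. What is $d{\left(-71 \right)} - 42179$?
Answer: $-42305$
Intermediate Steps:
$V{\left(j,q \right)} = 6 - j$
$d{\left(F \right)} = 16 + 2 F$ ($d{\left(F \right)} = \left(6 - -10\right) + \left(F + F\right) = \left(6 + 10\right) + 2 F = 16 + 2 F$)
$d{\left(-71 \right)} - 42179 = \left(16 + 2 \left(-71\right)\right) - 42179 = \left(16 - 142\right) - 42179 = -126 - 42179 = -42305$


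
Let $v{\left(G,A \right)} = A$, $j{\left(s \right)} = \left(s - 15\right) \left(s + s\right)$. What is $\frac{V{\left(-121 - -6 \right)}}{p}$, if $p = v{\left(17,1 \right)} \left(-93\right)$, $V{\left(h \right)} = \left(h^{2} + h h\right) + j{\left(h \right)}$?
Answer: $- \frac{56350}{93} \approx -605.91$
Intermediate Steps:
$j{\left(s \right)} = 2 s \left(-15 + s\right)$ ($j{\left(s \right)} = \left(-15 + s\right) 2 s = 2 s \left(-15 + s\right)$)
$V{\left(h \right)} = 2 h^{2} + 2 h \left(-15 + h\right)$ ($V{\left(h \right)} = \left(h^{2} + h h\right) + 2 h \left(-15 + h\right) = \left(h^{2} + h^{2}\right) + 2 h \left(-15 + h\right) = 2 h^{2} + 2 h \left(-15 + h\right)$)
$p = -93$ ($p = 1 \left(-93\right) = -93$)
$\frac{V{\left(-121 - -6 \right)}}{p} = \frac{2 \left(-121 - -6\right) \left(-15 + 2 \left(-121 - -6\right)\right)}{-93} = 2 \left(-121 + 6\right) \left(-15 + 2 \left(-121 + 6\right)\right) \left(- \frac{1}{93}\right) = 2 \left(-115\right) \left(-15 + 2 \left(-115\right)\right) \left(- \frac{1}{93}\right) = 2 \left(-115\right) \left(-15 - 230\right) \left(- \frac{1}{93}\right) = 2 \left(-115\right) \left(-245\right) \left(- \frac{1}{93}\right) = 56350 \left(- \frac{1}{93}\right) = - \frac{56350}{93}$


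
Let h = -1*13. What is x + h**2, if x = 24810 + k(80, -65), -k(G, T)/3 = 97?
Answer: 24688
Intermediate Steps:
k(G, T) = -291 (k(G, T) = -3*97 = -291)
h = -13
x = 24519 (x = 24810 - 291 = 24519)
x + h**2 = 24519 + (-13)**2 = 24519 + 169 = 24688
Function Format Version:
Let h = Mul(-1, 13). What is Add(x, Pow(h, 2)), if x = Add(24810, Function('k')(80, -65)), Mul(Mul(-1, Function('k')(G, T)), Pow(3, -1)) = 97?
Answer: 24688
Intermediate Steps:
Function('k')(G, T) = -291 (Function('k')(G, T) = Mul(-3, 97) = -291)
h = -13
x = 24519 (x = Add(24810, -291) = 24519)
Add(x, Pow(h, 2)) = Add(24519, Pow(-13, 2)) = Add(24519, 169) = 24688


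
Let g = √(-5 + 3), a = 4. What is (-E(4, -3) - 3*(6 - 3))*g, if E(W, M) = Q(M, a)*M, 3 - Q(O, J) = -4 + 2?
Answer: 6*I*√2 ≈ 8.4853*I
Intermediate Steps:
Q(O, J) = 5 (Q(O, J) = 3 - (-4 + 2) = 3 - 1*(-2) = 3 + 2 = 5)
g = I*√2 (g = √(-2) = I*√2 ≈ 1.4142*I)
E(W, M) = 5*M
(-E(4, -3) - 3*(6 - 3))*g = (-5*(-3) - 3*(6 - 3))*(I*√2) = (-1*(-15) - 3*3)*(I*√2) = (15 - 3*3)*(I*√2) = (15 - 9)*(I*√2) = 6*(I*√2) = 6*I*√2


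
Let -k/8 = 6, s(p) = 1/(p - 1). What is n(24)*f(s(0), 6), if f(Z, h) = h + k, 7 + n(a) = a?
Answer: -714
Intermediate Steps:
s(p) = 1/(-1 + p)
k = -48 (k = -8*6 = -48)
n(a) = -7 + a
f(Z, h) = -48 + h (f(Z, h) = h - 48 = -48 + h)
n(24)*f(s(0), 6) = (-7 + 24)*(-48 + 6) = 17*(-42) = -714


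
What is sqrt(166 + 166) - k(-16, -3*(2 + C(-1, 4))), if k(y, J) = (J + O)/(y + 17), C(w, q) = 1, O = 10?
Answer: -1 + 2*sqrt(83) ≈ 17.221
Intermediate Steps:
k(y, J) = (10 + J)/(17 + y) (k(y, J) = (J + 10)/(y + 17) = (10 + J)/(17 + y))
sqrt(166 + 166) - k(-16, -3*(2 + C(-1, 4))) = sqrt(166 + 166) - (10 - 3*(2 + 1))/(17 - 16) = sqrt(332) - (10 - 3*3)/1 = 2*sqrt(83) - (10 - 9) = 2*sqrt(83) - 1 = -1 + 2*sqrt(83)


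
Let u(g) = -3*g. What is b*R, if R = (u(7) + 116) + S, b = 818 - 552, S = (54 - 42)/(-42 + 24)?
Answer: 75278/3 ≈ 25093.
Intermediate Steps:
S = -2/3 (S = 12/(-18) = 12*(-1/18) = -2/3 ≈ -0.66667)
b = 266
R = 283/3 (R = (-3*7 + 116) - 2/3 = (-21 + 116) - 2/3 = 95 - 2/3 = 283/3 ≈ 94.333)
b*R = 266*(283/3) = 75278/3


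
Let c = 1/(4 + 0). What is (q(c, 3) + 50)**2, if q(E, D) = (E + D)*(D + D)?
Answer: 19321/4 ≈ 4830.3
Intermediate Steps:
c = 1/4 ≈ 0.25000
q(E, D) = 2*D*(D + E) (q(E, D) = (D + E)*(2*D) = 2*D*(D + E))
(q(c, 3) + 50)**2 = (2*3*(3 + 1/4) + 50)**2 = (2*3*(13/4) + 50)**2 = (39/2 + 50)**2 = (139/2)**2 = 19321/4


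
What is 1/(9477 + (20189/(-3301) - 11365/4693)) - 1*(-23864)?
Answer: 3500408859241009/146681564019 ≈ 23864.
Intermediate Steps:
1/(9477 + (20189/(-3301) - 11365/4693)) - 1*(-23864) = 1/(9477 + (20189*(-1/3301) - 11365*1/4693)) + 23864 = 1/(9477 + (-20189/3301 - 11365/4693)) + 23864 = 1/(9477 - 132262842/15491593) + 23864 = 1/(146681564019/15491593) + 23864 = 15491593/146681564019 + 23864 = 3500408859241009/146681564019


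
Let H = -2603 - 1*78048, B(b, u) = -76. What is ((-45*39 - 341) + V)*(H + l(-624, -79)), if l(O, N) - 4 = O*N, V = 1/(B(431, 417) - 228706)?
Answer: 15033653265623/228782 ≈ 6.5712e+7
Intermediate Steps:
V = -1/228782 (V = 1/(-76 - 228706) = 1/(-228782) = -1/228782 ≈ -4.3710e-6)
l(O, N) = 4 + N*O (l(O, N) = 4 + O*N = 4 + N*O)
H = -80651 (H = -2603 - 78048 = -80651)
((-45*39 - 341) + V)*(H + l(-624, -79)) = ((-45*39 - 341) - 1/228782)*(-80651 + (4 - 79*(-624))) = ((-1755 - 341) - 1/228782)*(-80651 + (4 + 49296)) = (-2096 - 1/228782)*(-80651 + 49300) = -479527073/228782*(-31351) = 15033653265623/228782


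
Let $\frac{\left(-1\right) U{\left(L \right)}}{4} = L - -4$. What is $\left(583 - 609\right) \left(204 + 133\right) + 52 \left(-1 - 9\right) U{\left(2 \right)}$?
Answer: $3718$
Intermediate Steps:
$U{\left(L \right)} = -16 - 4 L$ ($U{\left(L \right)} = - 4 \left(L - -4\right) = - 4 \left(L + 4\right) = - 4 \left(4 + L\right) = -16 - 4 L$)
$\left(583 - 609\right) \left(204 + 133\right) + 52 \left(-1 - 9\right) U{\left(2 \right)} = \left(583 - 609\right) \left(204 + 133\right) + 52 \left(-1 - 9\right) \left(-16 - 8\right) = \left(-26\right) 337 + 52 \left(- 10 \left(-16 - 8\right)\right) = -8762 + 52 \left(\left(-10\right) \left(-24\right)\right) = -8762 + 52 \cdot 240 = -8762 + 12480 = 3718$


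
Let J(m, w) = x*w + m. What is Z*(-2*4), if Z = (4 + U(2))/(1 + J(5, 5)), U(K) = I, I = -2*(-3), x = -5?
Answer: 80/19 ≈ 4.2105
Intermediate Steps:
J(m, w) = m - 5*w (J(m, w) = -5*w + m = m - 5*w)
I = 6
U(K) = 6
Z = -10/19 (Z = (4 + 6)/(1 + (5 - 5*5)) = 10/(1 + (5 - 25)) = 10/(1 - 20) = 10/(-19) = 10*(-1/19) = -10/19 ≈ -0.52632)
Z*(-2*4) = -(-20)*4/19 = -10/19*(-8) = 80/19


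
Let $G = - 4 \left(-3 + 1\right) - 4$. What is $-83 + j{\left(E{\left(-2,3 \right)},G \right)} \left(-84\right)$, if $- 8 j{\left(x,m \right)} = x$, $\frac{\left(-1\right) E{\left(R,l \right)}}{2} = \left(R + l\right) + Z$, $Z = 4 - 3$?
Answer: $-125$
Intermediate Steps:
$Z = 1$ ($Z = 4 - 3 = 1$)
$G = 4$ ($G = \left(-4\right) \left(-2\right) - 4 = 8 - 4 = 4$)
$E{\left(R,l \right)} = -2 - 2 R - 2 l$ ($E{\left(R,l \right)} = - 2 \left(\left(R + l\right) + 1\right) = - 2 \left(1 + R + l\right) = -2 - 2 R - 2 l$)
$j{\left(x,m \right)} = - \frac{x}{8}$
$-83 + j{\left(E{\left(-2,3 \right)},G \right)} \left(-84\right) = -83 + - \frac{-2 - -4 - 6}{8} \left(-84\right) = -83 + - \frac{-2 + 4 - 6}{8} \left(-84\right) = -83 + \left(- \frac{1}{8}\right) \left(-4\right) \left(-84\right) = -83 + \frac{1}{2} \left(-84\right) = -83 - 42 = -125$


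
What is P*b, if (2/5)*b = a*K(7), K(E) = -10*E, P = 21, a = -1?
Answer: 3675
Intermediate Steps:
b = 175 (b = 5*(-(-10)*7)/2 = 5*(-1*(-70))/2 = (5/2)*70 = 175)
P*b = 21*175 = 3675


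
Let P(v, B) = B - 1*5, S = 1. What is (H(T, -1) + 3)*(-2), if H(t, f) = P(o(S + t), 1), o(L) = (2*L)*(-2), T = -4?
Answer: 2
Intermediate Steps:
o(L) = -4*L
P(v, B) = -5 + B (P(v, B) = B - 5 = -5 + B)
H(t, f) = -4 (H(t, f) = -5 + 1 = -4)
(H(T, -1) + 3)*(-2) = (-4 + 3)*(-2) = -1*(-2) = 2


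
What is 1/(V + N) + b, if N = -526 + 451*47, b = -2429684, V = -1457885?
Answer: -3491975860377/1437214 ≈ -2.4297e+6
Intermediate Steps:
N = 20671 (N = -526 + 21197 = 20671)
1/(V + N) + b = 1/(-1457885 + 20671) - 2429684 = 1/(-1437214) - 2429684 = -1/1437214 - 2429684 = -3491975860377/1437214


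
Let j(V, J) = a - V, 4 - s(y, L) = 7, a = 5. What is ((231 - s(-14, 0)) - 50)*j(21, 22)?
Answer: -2944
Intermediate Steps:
s(y, L) = -3 (s(y, L) = 4 - 1*7 = 4 - 7 = -3)
j(V, J) = 5 - V
((231 - s(-14, 0)) - 50)*j(21, 22) = ((231 - 1*(-3)) - 50)*(5 - 1*21) = ((231 + 3) - 50)*(5 - 21) = (234 - 50)*(-16) = 184*(-16) = -2944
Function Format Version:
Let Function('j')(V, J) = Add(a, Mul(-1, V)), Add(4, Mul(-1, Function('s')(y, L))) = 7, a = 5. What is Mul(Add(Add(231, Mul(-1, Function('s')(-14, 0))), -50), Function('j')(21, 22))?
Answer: -2944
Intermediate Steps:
Function('s')(y, L) = -3 (Function('s')(y, L) = Add(4, Mul(-1, 7)) = Add(4, -7) = -3)
Function('j')(V, J) = Add(5, Mul(-1, V))
Mul(Add(Add(231, Mul(-1, Function('s')(-14, 0))), -50), Function('j')(21, 22)) = Mul(Add(Add(231, Mul(-1, -3)), -50), Add(5, Mul(-1, 21))) = Mul(Add(Add(231, 3), -50), Add(5, -21)) = Mul(Add(234, -50), -16) = Mul(184, -16) = -2944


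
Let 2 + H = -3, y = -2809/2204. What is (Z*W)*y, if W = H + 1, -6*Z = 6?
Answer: -2809/551 ≈ -5.0980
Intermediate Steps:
Z = -1 (Z = -⅙*6 = -1)
y = -2809/2204 (y = -2809*1/2204 = -2809/2204 ≈ -1.2745)
H = -5 (H = -2 - 3 = -5)
W = -4 (W = -5 + 1 = -4)
(Z*W)*y = -1*(-4)*(-2809/2204) = 4*(-2809/2204) = -2809/551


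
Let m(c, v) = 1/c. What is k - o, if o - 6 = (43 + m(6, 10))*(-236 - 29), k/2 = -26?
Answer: 68287/6 ≈ 11381.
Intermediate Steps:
k = -52 (k = 2*(-26) = -52)
o = -68599/6 (o = 6 + (43 + 1/6)*(-236 - 29) = 6 + (43 + 1/6)*(-265) = 6 + (259/6)*(-265) = 6 - 68635/6 = -68599/6 ≈ -11433.)
k - o = -52 - 1*(-68599/6) = -52 + 68599/6 = 68287/6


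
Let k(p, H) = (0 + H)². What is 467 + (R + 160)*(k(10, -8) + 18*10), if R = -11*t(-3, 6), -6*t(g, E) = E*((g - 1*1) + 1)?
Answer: 31455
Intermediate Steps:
t(g, E) = -E*g/6 (t(g, E) = -E*((g - 1*1) + 1)/6 = -E*((g - 1) + 1)/6 = -E*((-1 + g) + 1)/6 = -E*g/6)
R = -33 (R = -(-11)*6*(-3)/6 = -11*3 = -33)
k(p, H) = H²
467 + (R + 160)*(k(10, -8) + 18*10) = 467 + (-33 + 160)*((-8)² + 18*10) = 467 + 127*(64 + 180) = 467 + 127*244 = 467 + 30988 = 31455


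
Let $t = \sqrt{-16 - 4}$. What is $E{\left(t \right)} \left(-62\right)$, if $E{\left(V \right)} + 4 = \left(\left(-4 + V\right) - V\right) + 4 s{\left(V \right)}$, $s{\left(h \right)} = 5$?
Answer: $-744$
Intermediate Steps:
$t = 2 i \sqrt{5}$ ($t = \sqrt{-20} = 2 i \sqrt{5} \approx 4.4721 i$)
$E{\left(V \right)} = 12$ ($E{\left(V \right)} = -4 + \left(\left(\left(-4 + V\right) - V\right) + 4 \cdot 5\right) = -4 + \left(-4 + 20\right) = -4 + 16 = 12$)
$E{\left(t \right)} \left(-62\right) = 12 \left(-62\right) = -744$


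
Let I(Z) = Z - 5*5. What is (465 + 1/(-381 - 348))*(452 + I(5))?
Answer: 5423744/27 ≈ 2.0088e+5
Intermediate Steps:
I(Z) = -25 + Z (I(Z) = Z - 25 = -25 + Z)
(465 + 1/(-381 - 348))*(452 + I(5)) = (465 + 1/(-381 - 348))*(452 + (-25 + 5)) = (465 + 1/(-729))*(452 - 20) = (465 - 1/729)*432 = (338984/729)*432 = 5423744/27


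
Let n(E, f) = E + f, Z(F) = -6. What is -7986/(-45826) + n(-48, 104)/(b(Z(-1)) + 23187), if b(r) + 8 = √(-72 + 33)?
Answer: 1901263183/10760819660 - 7*I*√39/67158260 ≈ 0.17668 - 6.5093e-7*I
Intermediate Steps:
b(r) = -8 + I*√39 (b(r) = -8 + √(-72 + 33) = -8 + √(-39) = -8 + I*√39)
-7986/(-45826) + n(-48, 104)/(b(Z(-1)) + 23187) = -7986/(-45826) + (-48 + 104)/((-8 + I*√39) + 23187) = -7986*(-1/45826) + 56/(23179 + I*√39) = 363/2083 + 56/(23179 + I*√39)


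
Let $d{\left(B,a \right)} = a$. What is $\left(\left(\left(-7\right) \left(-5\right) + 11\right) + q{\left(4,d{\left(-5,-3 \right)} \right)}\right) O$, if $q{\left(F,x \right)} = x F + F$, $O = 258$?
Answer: $9804$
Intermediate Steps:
$q{\left(F,x \right)} = F + F x$ ($q{\left(F,x \right)} = F x + F = F + F x$)
$\left(\left(\left(-7\right) \left(-5\right) + 11\right) + q{\left(4,d{\left(-5,-3 \right)} \right)}\right) O = \left(\left(\left(-7\right) \left(-5\right) + 11\right) + 4 \left(1 - 3\right)\right) 258 = \left(\left(35 + 11\right) + 4 \left(-2\right)\right) 258 = \left(46 - 8\right) 258 = 38 \cdot 258 = 9804$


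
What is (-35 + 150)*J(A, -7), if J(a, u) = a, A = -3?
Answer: -345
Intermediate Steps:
(-35 + 150)*J(A, -7) = (-35 + 150)*(-3) = 115*(-3) = -345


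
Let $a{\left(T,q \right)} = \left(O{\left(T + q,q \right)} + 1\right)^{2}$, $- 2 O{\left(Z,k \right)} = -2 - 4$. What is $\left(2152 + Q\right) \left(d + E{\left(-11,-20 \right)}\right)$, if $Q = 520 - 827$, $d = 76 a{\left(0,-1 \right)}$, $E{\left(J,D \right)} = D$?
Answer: $2206620$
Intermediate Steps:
$O{\left(Z,k \right)} = 3$ ($O{\left(Z,k \right)} = - \frac{-2 - 4}{2} = \left(- \frac{1}{2}\right) \left(-6\right) = 3$)
$a{\left(T,q \right)} = 16$ ($a{\left(T,q \right)} = \left(3 + 1\right)^{2} = 4^{2} = 16$)
$d = 1216$ ($d = 76 \cdot 16 = 1216$)
$Q = -307$ ($Q = 520 - 827 = -307$)
$\left(2152 + Q\right) \left(d + E{\left(-11,-20 \right)}\right) = \left(2152 - 307\right) \left(1216 - 20\right) = 1845 \cdot 1196 = 2206620$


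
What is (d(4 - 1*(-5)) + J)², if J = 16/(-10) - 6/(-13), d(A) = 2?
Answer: 3136/4225 ≈ 0.74225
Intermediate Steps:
J = -74/65 (J = 16*(-⅒) - 6*(-1/13) = -8/5 + 6/13 = -74/65 ≈ -1.1385)
(d(4 - 1*(-5)) + J)² = (2 - 74/65)² = (56/65)² = 3136/4225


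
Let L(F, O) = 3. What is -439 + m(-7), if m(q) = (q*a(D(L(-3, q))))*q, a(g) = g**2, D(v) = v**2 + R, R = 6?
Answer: 10586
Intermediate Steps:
D(v) = 6 + v**2 (D(v) = v**2 + 6 = 6 + v**2)
m(q) = 225*q**2 (m(q) = (q*(6 + 3**2)**2)*q = (q*(6 + 9)**2)*q = (q*15**2)*q = (q*225)*q = (225*q)*q = 225*q**2)
-439 + m(-7) = -439 + 225*(-7)**2 = -439 + 225*49 = -439 + 11025 = 10586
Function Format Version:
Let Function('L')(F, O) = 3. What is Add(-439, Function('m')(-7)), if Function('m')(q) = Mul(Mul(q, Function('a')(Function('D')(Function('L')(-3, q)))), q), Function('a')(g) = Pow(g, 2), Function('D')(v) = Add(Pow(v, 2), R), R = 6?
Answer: 10586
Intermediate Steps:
Function('D')(v) = Add(6, Pow(v, 2)) (Function('D')(v) = Add(Pow(v, 2), 6) = Add(6, Pow(v, 2)))
Function('m')(q) = Mul(225, Pow(q, 2)) (Function('m')(q) = Mul(Mul(q, Pow(Add(6, Pow(3, 2)), 2)), q) = Mul(Mul(q, Pow(Add(6, 9), 2)), q) = Mul(Mul(q, Pow(15, 2)), q) = Mul(Mul(q, 225), q) = Mul(Mul(225, q), q) = Mul(225, Pow(q, 2)))
Add(-439, Function('m')(-7)) = Add(-439, Mul(225, Pow(-7, 2))) = Add(-439, Mul(225, 49)) = Add(-439, 11025) = 10586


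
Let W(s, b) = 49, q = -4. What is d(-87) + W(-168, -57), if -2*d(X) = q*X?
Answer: -125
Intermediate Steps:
d(X) = 2*X (d(X) = -(-2)*X = 2*X)
d(-87) + W(-168, -57) = 2*(-87) + 49 = -174 + 49 = -125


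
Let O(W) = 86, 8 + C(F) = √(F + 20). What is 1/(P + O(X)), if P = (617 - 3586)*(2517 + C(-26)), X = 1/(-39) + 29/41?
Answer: I/(-7449135*I + 2969*√6) ≈ -1.3424e-7 + 1.3106e-10*I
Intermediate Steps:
X = 1090/1599 (X = 1*(-1/39) + 29*(1/41) = -1/39 + 29/41 = 1090/1599 ≈ 0.68168)
C(F) = -8 + √(20 + F) (C(F) = -8 + √(F + 20) = -8 + √(20 + F))
P = -7449221 - 2969*I*√6 (P = (617 - 3586)*(2517 + (-8 + √(20 - 26))) = -2969*(2517 + (-8 + √(-6))) = -2969*(2517 + (-8 + I*√6)) = -2969*(2509 + I*√6) = -7449221 - 2969*I*√6 ≈ -7.4492e+6 - 7272.5*I)
1/(P + O(X)) = 1/((-7449221 - 2969*I*√6) + 86) = 1/(-7449135 - 2969*I*√6)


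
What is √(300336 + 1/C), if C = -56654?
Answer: 11*√7966786494082/56654 ≈ 548.03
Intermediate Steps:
√(300336 + 1/C) = √(300336 + 1/(-56654)) = √(300336 - 1/56654) = √(17015235743/56654) = 11*√7966786494082/56654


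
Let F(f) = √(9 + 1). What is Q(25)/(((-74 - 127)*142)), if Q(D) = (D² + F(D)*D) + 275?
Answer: -150/4757 - 25*√10/28542 ≈ -0.034302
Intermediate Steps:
F(f) = √10
Q(D) = 275 + D² + D*√10 (Q(D) = (D² + √10*D) + 275 = (D² + D*√10) + 275 = 275 + D² + D*√10)
Q(25)/(((-74 - 127)*142)) = (275 + 25² + 25*√10)/(((-74 - 127)*142)) = (275 + 625 + 25*√10)/((-201*142)) = (900 + 25*√10)/(-28542) = (900 + 25*√10)*(-1/28542) = -150/4757 - 25*√10/28542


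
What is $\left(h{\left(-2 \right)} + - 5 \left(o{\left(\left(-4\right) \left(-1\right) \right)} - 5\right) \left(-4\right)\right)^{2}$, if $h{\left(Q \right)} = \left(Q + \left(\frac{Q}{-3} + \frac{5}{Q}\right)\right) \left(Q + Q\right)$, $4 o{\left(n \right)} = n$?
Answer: $\frac{37636}{9} \approx 4181.8$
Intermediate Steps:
$o{\left(n \right)} = \frac{n}{4}$
$h{\left(Q \right)} = 2 Q \left(\frac{5}{Q} + \frac{2 Q}{3}\right)$ ($h{\left(Q \right)} = \left(Q + \left(Q \left(- \frac{1}{3}\right) + \frac{5}{Q}\right)\right) 2 Q = \left(Q - \left(- \frac{5}{Q} + \frac{Q}{3}\right)\right) 2 Q = \left(\frac{5}{Q} + \frac{2 Q}{3}\right) 2 Q = 2 Q \left(\frac{5}{Q} + \frac{2 Q}{3}\right)$)
$\left(h{\left(-2 \right)} + - 5 \left(o{\left(\left(-4\right) \left(-1\right) \right)} - 5\right) \left(-4\right)\right)^{2} = \left(\left(10 + \frac{4 \left(-2\right)^{2}}{3}\right) + - 5 \left(\frac{\left(-4\right) \left(-1\right)}{4} - 5\right) \left(-4\right)\right)^{2} = \left(\left(10 + \frac{4}{3} \cdot 4\right) + - 5 \left(\frac{1}{4} \cdot 4 - 5\right) \left(-4\right)\right)^{2} = \left(\left(10 + \frac{16}{3}\right) + - 5 \left(1 - 5\right) \left(-4\right)\right)^{2} = \left(\frac{46}{3} + \left(-5\right) \left(-4\right) \left(-4\right)\right)^{2} = \left(\frac{46}{3} + 20 \left(-4\right)\right)^{2} = \left(\frac{46}{3} - 80\right)^{2} = \left(- \frac{194}{3}\right)^{2} = \frac{37636}{9}$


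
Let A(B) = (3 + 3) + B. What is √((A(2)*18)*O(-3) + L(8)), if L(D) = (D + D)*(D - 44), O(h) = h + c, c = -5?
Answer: 24*I*√3 ≈ 41.569*I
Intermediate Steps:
A(B) = 6 + B
O(h) = -5 + h (O(h) = h - 5 = -5 + h)
L(D) = 2*D*(-44 + D) (L(D) = (2*D)*(-44 + D) = 2*D*(-44 + D))
√((A(2)*18)*O(-3) + L(8)) = √(((6 + 2)*18)*(-5 - 3) + 2*8*(-44 + 8)) = √((8*18)*(-8) + 2*8*(-36)) = √(144*(-8) - 576) = √(-1152 - 576) = √(-1728) = 24*I*√3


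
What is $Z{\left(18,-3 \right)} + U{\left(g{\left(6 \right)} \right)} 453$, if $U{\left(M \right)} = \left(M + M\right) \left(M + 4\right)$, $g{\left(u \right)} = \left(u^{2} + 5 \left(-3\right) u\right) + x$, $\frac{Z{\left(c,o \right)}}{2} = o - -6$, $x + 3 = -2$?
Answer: $2939976$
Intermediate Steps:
$x = -5$ ($x = -3 - 2 = -5$)
$Z{\left(c,o \right)} = 12 + 2 o$ ($Z{\left(c,o \right)} = 2 \left(o - -6\right) = 2 \left(o + 6\right) = 2 \left(6 + o\right) = 12 + 2 o$)
$g{\left(u \right)} = -5 + u^{2} - 15 u$ ($g{\left(u \right)} = \left(u^{2} + 5 \left(-3\right) u\right) - 5 = \left(u^{2} - 15 u\right) - 5 = -5 + u^{2} - 15 u$)
$U{\left(M \right)} = 2 M \left(4 + M\right)$
$Z{\left(18,-3 \right)} + U{\left(g{\left(6 \right)} \right)} 453 = \left(12 + 2 \left(-3\right)\right) + 2 \left(-5 + 6^{2} - 90\right) \left(4 - \left(95 - 36\right)\right) 453 = \left(12 - 6\right) + 2 \left(-5 + 36 - 90\right) \left(4 - 59\right) 453 = 6 + 2 \left(-59\right) \left(4 - 59\right) 453 = 6 + 2 \left(-59\right) \left(-55\right) 453 = 6 + 6490 \cdot 453 = 6 + 2939970 = 2939976$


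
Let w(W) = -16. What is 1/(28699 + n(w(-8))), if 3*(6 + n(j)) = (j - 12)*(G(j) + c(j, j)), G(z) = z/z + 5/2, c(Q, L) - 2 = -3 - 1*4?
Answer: 1/28707 ≈ 3.4835e-5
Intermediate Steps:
c(Q, L) = -5 (c(Q, L) = 2 + (-3 - 1*4) = 2 + (-3 - 4) = 2 - 7 = -5)
G(z) = 7/2 (G(z) = 1 + 5*(½) = 1 + 5/2 = 7/2)
n(j) = -j/2 (n(j) = -6 + ((j - 12)*(7/2 - 5))/3 = -6 + ((-12 + j)*(-3/2))/3 = -6 + (18 - 3*j/2)/3 = -6 + (6 - j/2) = -j/2)
1/(28699 + n(w(-8))) = 1/(28699 - ½*(-16)) = 1/(28699 + 8) = 1/28707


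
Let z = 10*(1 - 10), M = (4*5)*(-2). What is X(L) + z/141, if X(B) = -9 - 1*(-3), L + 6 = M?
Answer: -312/47 ≈ -6.6383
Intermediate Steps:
M = -40 (M = 20*(-2) = -40)
z = -90 (z = 10*(-9) = -90)
L = -46 (L = -6 - 40 = -46)
X(B) = -6 (X(B) = -9 + 3 = -6)
X(L) + z/141 = -6 - 90/141 = -6 - 90*1/141 = -6 - 30/47 = -312/47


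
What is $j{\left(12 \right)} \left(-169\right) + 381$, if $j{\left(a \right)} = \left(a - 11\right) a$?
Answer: $-1647$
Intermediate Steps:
$j{\left(a \right)} = a \left(-11 + a\right)$ ($j{\left(a \right)} = \left(-11 + a\right) a = a \left(-11 + a\right)$)
$j{\left(12 \right)} \left(-169\right) + 381 = 12 \left(-11 + 12\right) \left(-169\right) + 381 = 12 \cdot 1 \left(-169\right) + 381 = 12 \left(-169\right) + 381 = -2028 + 381 = -1647$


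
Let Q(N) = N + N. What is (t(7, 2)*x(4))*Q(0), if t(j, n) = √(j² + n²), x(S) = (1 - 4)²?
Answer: 0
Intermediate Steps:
x(S) = 9 (x(S) = (-3)² = 9)
Q(N) = 2*N
(t(7, 2)*x(4))*Q(0) = (√(7² + 2²)*9)*(2*0) = (√(49 + 4)*9)*0 = (√53*9)*0 = (9*√53)*0 = 0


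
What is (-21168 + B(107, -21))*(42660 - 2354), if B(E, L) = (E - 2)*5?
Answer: -832036758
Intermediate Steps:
B(E, L) = -10 + 5*E (B(E, L) = (-2 + E)*5 = -10 + 5*E)
(-21168 + B(107, -21))*(42660 - 2354) = (-21168 + (-10 + 5*107))*(42660 - 2354) = (-21168 + (-10 + 535))*40306 = (-21168 + 525)*40306 = -20643*40306 = -832036758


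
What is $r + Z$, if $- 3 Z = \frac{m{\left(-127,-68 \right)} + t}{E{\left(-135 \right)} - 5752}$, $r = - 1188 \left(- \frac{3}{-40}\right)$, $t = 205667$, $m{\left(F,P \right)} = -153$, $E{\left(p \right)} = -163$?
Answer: $- \frac{2751131}{35490} \approx -77.518$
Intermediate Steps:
$r = - \frac{891}{10}$ ($r = - 1188 \left(\left(-3\right) \left(- \frac{1}{40}\right)\right) = \left(-1188\right) \frac{3}{40} = - \frac{891}{10} \approx -89.1$)
$Z = \frac{205514}{17745}$ ($Z = - \frac{\left(-153 + 205667\right) \frac{1}{-163 - 5752}}{3} = - \frac{205514 \frac{1}{-5915}}{3} = - \frac{205514 \left(- \frac{1}{5915}\right)}{3} = \left(- \frac{1}{3}\right) \left(- \frac{205514}{5915}\right) = \frac{205514}{17745} \approx 11.582$)
$r + Z = - \frac{891}{10} + \frac{205514}{17745} = - \frac{2751131}{35490}$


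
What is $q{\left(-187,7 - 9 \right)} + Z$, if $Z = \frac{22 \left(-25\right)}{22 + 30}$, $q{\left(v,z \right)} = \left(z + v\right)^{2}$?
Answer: $\frac{928471}{26} \approx 35710.0$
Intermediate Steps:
$q{\left(v,z \right)} = \left(v + z\right)^{2}$
$Z = - \frac{275}{26}$ ($Z = - \frac{550}{52} = \left(-550\right) \frac{1}{52} = - \frac{275}{26} \approx -10.577$)
$q{\left(-187,7 - 9 \right)} + Z = \left(-187 + \left(7 - 9\right)\right)^{2} - \frac{275}{26} = \left(-187 - 2\right)^{2} - \frac{275}{26} = \left(-189\right)^{2} - \frac{275}{26} = 35721 - \frac{275}{26} = \frac{928471}{26}$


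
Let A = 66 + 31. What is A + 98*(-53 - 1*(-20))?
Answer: -3137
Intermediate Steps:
A = 97
A + 98*(-53 - 1*(-20)) = 97 + 98*(-53 - 1*(-20)) = 97 + 98*(-53 + 20) = 97 + 98*(-33) = 97 - 3234 = -3137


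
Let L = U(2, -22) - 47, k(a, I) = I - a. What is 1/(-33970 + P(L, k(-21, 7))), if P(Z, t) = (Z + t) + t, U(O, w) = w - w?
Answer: -1/33961 ≈ -2.9446e-5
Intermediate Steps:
U(O, w) = 0
L = -47 (L = 0 - 47 = -47)
P(Z, t) = Z + 2*t
1/(-33970 + P(L, k(-21, 7))) = 1/(-33970 + (-47 + 2*(7 - 1*(-21)))) = 1/(-33970 + (-47 + 2*(7 + 21))) = 1/(-33970 + (-47 + 2*28)) = 1/(-33970 + (-47 + 56)) = 1/(-33970 + 9) = 1/(-33961) = -1/33961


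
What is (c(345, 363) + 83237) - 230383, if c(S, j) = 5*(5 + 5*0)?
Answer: -147121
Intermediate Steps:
c(S, j) = 25 (c(S, j) = 5*(5 + 0) = 5*5 = 25)
(c(345, 363) + 83237) - 230383 = (25 + 83237) - 230383 = 83262 - 230383 = -147121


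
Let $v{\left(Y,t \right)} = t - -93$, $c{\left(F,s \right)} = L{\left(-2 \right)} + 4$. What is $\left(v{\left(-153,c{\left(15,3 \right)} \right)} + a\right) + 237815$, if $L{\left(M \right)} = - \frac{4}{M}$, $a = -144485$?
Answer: $93429$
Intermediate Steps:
$c{\left(F,s \right)} = 6$ ($c{\left(F,s \right)} = - \frac{4}{-2} + 4 = \left(-4\right) \left(- \frac{1}{2}\right) + 4 = 2 + 4 = 6$)
$v{\left(Y,t \right)} = 93 + t$ ($v{\left(Y,t \right)} = t + 93 = 93 + t$)
$\left(v{\left(-153,c{\left(15,3 \right)} \right)} + a\right) + 237815 = \left(\left(93 + 6\right) - 144485\right) + 237815 = \left(99 - 144485\right) + 237815 = -144386 + 237815 = 93429$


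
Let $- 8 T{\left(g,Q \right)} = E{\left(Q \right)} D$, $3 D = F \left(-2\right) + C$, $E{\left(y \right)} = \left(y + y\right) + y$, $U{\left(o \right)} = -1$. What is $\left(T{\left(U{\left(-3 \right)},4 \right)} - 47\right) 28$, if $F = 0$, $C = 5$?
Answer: $-1386$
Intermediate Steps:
$E{\left(y \right)} = 3 y$ ($E{\left(y \right)} = 2 y + y = 3 y$)
$D = \frac{5}{3}$ ($D = \frac{0 \left(-2\right) + 5}{3} = \frac{0 + 5}{3} = \frac{1}{3} \cdot 5 = \frac{5}{3} \approx 1.6667$)
$T{\left(g,Q \right)} = - \frac{5 Q}{8}$ ($T{\left(g,Q \right)} = - \frac{3 Q \frac{5}{3}}{8} = - \frac{5 Q}{8}$)
$\left(T{\left(U{\left(-3 \right)},4 \right)} - 47\right) 28 = \left(\left(- \frac{5}{8}\right) 4 - 47\right) 28 = \left(- \frac{5}{2} - 47\right) 28 = \left(- \frac{99}{2}\right) 28 = -1386$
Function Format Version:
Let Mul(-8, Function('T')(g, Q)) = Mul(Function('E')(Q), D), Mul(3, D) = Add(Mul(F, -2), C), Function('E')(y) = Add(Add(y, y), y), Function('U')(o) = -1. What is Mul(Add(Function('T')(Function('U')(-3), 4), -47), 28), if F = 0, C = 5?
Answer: -1386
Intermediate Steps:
Function('E')(y) = Mul(3, y) (Function('E')(y) = Add(Mul(2, y), y) = Mul(3, y))
D = Rational(5, 3) (D = Mul(Rational(1, 3), Add(Mul(0, -2), 5)) = Mul(Rational(1, 3), Add(0, 5)) = Mul(Rational(1, 3), 5) = Rational(5, 3) ≈ 1.6667)
Function('T')(g, Q) = Mul(Rational(-5, 8), Q) (Function('T')(g, Q) = Mul(Rational(-1, 8), Mul(Mul(3, Q), Rational(5, 3))) = Mul(Rational(-1, 8), Mul(5, Q)) = Mul(Rational(-5, 8), Q))
Mul(Add(Function('T')(Function('U')(-3), 4), -47), 28) = Mul(Add(Mul(Rational(-5, 8), 4), -47), 28) = Mul(Add(Rational(-5, 2), -47), 28) = Mul(Rational(-99, 2), 28) = -1386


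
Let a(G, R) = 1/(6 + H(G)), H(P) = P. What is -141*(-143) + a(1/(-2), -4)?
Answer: 221795/11 ≈ 20163.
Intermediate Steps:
a(G, R) = 1/(6 + G)
-141*(-143) + a(1/(-2), -4) = -141*(-143) + 1/(6 + 1/(-2)) = 20163 + 1/(6 - ½) = 20163 + 1/(11/2) = 20163 + 2/11 = 221795/11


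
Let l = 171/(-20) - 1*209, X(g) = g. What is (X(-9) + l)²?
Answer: 20529961/400 ≈ 51325.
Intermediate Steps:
l = -4351/20 (l = 171*(-1/20) - 209 = -171/20 - 209 = -4351/20 ≈ -217.55)
(X(-9) + l)² = (-9 - 4351/20)² = (-4531/20)² = 20529961/400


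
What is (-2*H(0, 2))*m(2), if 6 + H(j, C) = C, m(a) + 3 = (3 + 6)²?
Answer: 624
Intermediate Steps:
m(a) = 78 (m(a) = -3 + (3 + 6)² = -3 + 9² = -3 + 81 = 78)
H(j, C) = -6 + C
(-2*H(0, 2))*m(2) = -2*(-6 + 2)*78 = -2*(-4)*78 = 8*78 = 624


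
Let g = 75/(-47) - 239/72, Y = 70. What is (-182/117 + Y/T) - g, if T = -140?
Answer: 9677/3384 ≈ 2.8596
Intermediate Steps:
g = -16633/3384 (g = 75*(-1/47) - 239*1/72 = -75/47 - 239/72 = -16633/3384 ≈ -4.9152)
(-182/117 + Y/T) - g = (-182/117 + 70/(-140)) - 1*(-16633/3384) = (-182*1/117 + 70*(-1/140)) + 16633/3384 = (-14/9 - 1/2) + 16633/3384 = -37/18 + 16633/3384 = 9677/3384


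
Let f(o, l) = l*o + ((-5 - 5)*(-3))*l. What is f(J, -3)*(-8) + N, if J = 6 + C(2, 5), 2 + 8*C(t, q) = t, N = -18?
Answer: 846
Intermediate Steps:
C(t, q) = -¼ + t/8
J = 6 (J = 6 + (-¼ + (⅛)*2) = 6 + (-¼ + ¼) = 6 + 0 = 6)
f(o, l) = 30*l + l*o (f(o, l) = l*o + (-10*(-3))*l = l*o + 30*l = 30*l + l*o)
f(J, -3)*(-8) + N = -3*(30 + 6)*(-8) - 18 = -3*36*(-8) - 18 = -108*(-8) - 18 = 864 - 18 = 846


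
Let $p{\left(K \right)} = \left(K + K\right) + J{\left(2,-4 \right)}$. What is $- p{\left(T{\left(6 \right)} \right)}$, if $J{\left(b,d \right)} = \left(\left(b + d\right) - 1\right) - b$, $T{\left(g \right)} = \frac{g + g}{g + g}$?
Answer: $3$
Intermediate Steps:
$T{\left(g \right)} = 1$ ($T{\left(g \right)} = \frac{2 g}{2 g} = 2 g \frac{1}{2 g} = 1$)
$J{\left(b,d \right)} = -1 + d$ ($J{\left(b,d \right)} = \left(-1 + b + d\right) - b = -1 + d$)
$p{\left(K \right)} = -5 + 2 K$ ($p{\left(K \right)} = \left(K + K\right) - 5 = 2 K - 5 = -5 + 2 K$)
$- p{\left(T{\left(6 \right)} \right)} = - (-5 + 2 \cdot 1) = - (-5 + 2) = \left(-1\right) \left(-3\right) = 3$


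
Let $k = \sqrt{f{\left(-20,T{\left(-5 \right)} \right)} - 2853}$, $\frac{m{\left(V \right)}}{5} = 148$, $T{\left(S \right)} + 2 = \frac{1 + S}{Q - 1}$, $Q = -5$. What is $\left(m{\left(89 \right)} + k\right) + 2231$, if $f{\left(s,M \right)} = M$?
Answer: $2971 + \frac{i \sqrt{25689}}{3} \approx 2971.0 + 53.426 i$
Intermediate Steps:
$T{\left(S \right)} = - \frac{13}{6} - \frac{S}{6}$ ($T{\left(S \right)} = -2 + \frac{1 + S}{-5 - 1} = -2 + \frac{1 + S}{-6} = -2 + \left(1 + S\right) \left(- \frac{1}{6}\right) = -2 - \left(\frac{1}{6} + \frac{S}{6}\right) = - \frac{13}{6} - \frac{S}{6}$)
$m{\left(V \right)} = 740$ ($m{\left(V \right)} = 5 \cdot 148 = 740$)
$k = \frac{i \sqrt{25689}}{3}$ ($k = \sqrt{\left(- \frac{13}{6} - - \frac{5}{6}\right) - 2853} = \sqrt{\left(- \frac{13}{6} + \frac{5}{6}\right) - 2853} = \sqrt{- \frac{4}{3} - 2853} = \sqrt{- \frac{8563}{3}} = \frac{i \sqrt{25689}}{3} \approx 53.426 i$)
$\left(m{\left(89 \right)} + k\right) + 2231 = \left(740 + \frac{i \sqrt{25689}}{3}\right) + 2231 = 2971 + \frac{i \sqrt{25689}}{3}$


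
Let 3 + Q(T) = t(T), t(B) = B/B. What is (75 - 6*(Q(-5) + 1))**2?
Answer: 6561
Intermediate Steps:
t(B) = 1
Q(T) = -2 (Q(T) = -3 + 1 = -2)
(75 - 6*(Q(-5) + 1))**2 = (75 - 6*(-2 + 1))**2 = (75 - 6*(-1))**2 = (75 + 6)**2 = 81**2 = 6561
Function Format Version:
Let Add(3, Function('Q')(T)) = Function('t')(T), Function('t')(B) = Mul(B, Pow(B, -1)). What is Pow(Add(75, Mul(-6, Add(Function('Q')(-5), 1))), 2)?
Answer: 6561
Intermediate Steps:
Function('t')(B) = 1
Function('Q')(T) = -2 (Function('Q')(T) = Add(-3, 1) = -2)
Pow(Add(75, Mul(-6, Add(Function('Q')(-5), 1))), 2) = Pow(Add(75, Mul(-6, Add(-2, 1))), 2) = Pow(Add(75, Mul(-6, -1)), 2) = Pow(Add(75, 6), 2) = Pow(81, 2) = 6561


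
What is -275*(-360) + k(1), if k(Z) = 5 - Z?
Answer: 99004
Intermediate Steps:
-275*(-360) + k(1) = -275*(-360) + (5 - 1*1) = 99000 + (5 - 1) = 99000 + 4 = 99004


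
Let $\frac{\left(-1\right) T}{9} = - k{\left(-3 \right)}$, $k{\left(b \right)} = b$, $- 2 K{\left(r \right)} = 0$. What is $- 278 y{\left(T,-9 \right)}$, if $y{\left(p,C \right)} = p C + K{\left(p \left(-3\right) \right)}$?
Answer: $-67554$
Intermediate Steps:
$K{\left(r \right)} = 0$ ($K{\left(r \right)} = \left(- \frac{1}{2}\right) 0 = 0$)
$T = -27$ ($T = - 9 \left(\left(-1\right) \left(-3\right)\right) = \left(-9\right) 3 = -27$)
$y{\left(p,C \right)} = C p$ ($y{\left(p,C \right)} = p C + 0 = C p + 0 = C p$)
$- 278 y{\left(T,-9 \right)} = - 278 \left(\left(-9\right) \left(-27\right)\right) = \left(-278\right) 243 = -67554$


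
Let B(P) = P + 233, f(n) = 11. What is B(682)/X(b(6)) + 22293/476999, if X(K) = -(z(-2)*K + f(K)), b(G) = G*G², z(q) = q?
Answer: 445839438/200816579 ≈ 2.2201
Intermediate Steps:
B(P) = 233 + P
b(G) = G³
X(K) = -11 + 2*K (X(K) = -(-2*K + 11) = -(11 - 2*K) = -11 + 2*K)
B(682)/X(b(6)) + 22293/476999 = (233 + 682)/(-11 + 2*6³) + 22293/476999 = 915/(-11 + 2*216) + 22293*(1/476999) = 915/(-11 + 432) + 22293/476999 = 915/421 + 22293/476999 = 445839438/200816579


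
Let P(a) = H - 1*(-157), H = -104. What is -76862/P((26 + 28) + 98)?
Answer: -76862/53 ≈ -1450.2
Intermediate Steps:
P(a) = 53 (P(a) = -104 - 1*(-157) = -104 + 157 = 53)
-76862/P((26 + 28) + 98) = -76862/53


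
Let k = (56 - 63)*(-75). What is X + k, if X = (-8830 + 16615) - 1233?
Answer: 7077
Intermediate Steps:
k = 525 (k = -7*(-75) = 525)
X = 6552 (X = 7785 - 1233 = 6552)
X + k = 6552 + 525 = 7077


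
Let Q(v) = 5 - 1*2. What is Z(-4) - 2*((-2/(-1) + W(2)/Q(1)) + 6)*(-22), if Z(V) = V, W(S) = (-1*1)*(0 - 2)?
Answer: 1132/3 ≈ 377.33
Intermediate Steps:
Q(v) = 3 (Q(v) = 5 - 2 = 3)
W(S) = 2 (W(S) = -1*(-2) = 2)
Z(-4) - 2*((-2/(-1) + W(2)/Q(1)) + 6)*(-22) = -4 - 2*((-2/(-1) + 2/3) + 6)*(-22) = -4 - 2*((-2*(-1) + 2*(⅓)) + 6)*(-22) = -4 - 2*((2 + ⅔) + 6)*(-22) = -4 - 2*(8/3 + 6)*(-22) = -4 - 2*26/3*(-22) = -4 - 52/3*(-22) = -4 + 1144/3 = 1132/3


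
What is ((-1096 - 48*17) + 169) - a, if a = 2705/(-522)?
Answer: -907141/522 ≈ -1737.8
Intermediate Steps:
a = -2705/522 (a = 2705*(-1/522) = -2705/522 ≈ -5.1820)
((-1096 - 48*17) + 169) - a = ((-1096 - 48*17) + 169) - 1*(-2705/522) = ((-1096 - 816) + 169) + 2705/522 = (-1912 + 169) + 2705/522 = -1743 + 2705/522 = -907141/522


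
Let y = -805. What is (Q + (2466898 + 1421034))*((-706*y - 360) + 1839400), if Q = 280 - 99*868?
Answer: 9153494803600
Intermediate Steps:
Q = -85652 (Q = 280 - 85932 = -85652)
(Q + (2466898 + 1421034))*((-706*y - 360) + 1839400) = (-85652 + (2466898 + 1421034))*((-706*(-805) - 360) + 1839400) = (-85652 + 3887932)*((568330 - 360) + 1839400) = 3802280*(567970 + 1839400) = 3802280*2407370 = 9153494803600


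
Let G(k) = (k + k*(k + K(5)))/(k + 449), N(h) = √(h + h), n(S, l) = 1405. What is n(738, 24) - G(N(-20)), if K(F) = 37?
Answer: (-630885*I + 2734*√10)/(-449*I + 2*√10) ≈ 1405.1 - 0.53641*I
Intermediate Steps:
N(h) = √2*√h (N(h) = √(2*h) = √2*√h)
G(k) = (k + k*(37 + k))/(449 + k) (G(k) = (k + k*(k + 37))/(k + 449) = (k + k*(37 + k))/(449 + k))
n(738, 24) - G(N(-20)) = 1405 - √2*√(-20)*(38 + √2*√(-20))/(449 + √2*√(-20)) = 1405 - √2*(2*I*√5)*(38 + √2*(2*I*√5))/(449 + √2*(2*I*√5)) = 1405 - 2*I*√10*(38 + 2*I*√10)/(449 + 2*I*√10)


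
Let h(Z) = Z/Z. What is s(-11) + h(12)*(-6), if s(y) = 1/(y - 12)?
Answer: -139/23 ≈ -6.0435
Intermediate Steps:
h(Z) = 1
s(y) = 1/(-12 + y)
s(-11) + h(12)*(-6) = 1/(-12 - 11) + 1*(-6) = 1/(-23) - 6 = -1/23 - 6 = -139/23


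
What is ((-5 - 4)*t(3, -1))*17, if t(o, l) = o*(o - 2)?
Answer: -459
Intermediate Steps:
t(o, l) = o*(-2 + o)
((-5 - 4)*t(3, -1))*17 = ((-5 - 4)*(3*(-2 + 3)))*17 = -27*17 = -459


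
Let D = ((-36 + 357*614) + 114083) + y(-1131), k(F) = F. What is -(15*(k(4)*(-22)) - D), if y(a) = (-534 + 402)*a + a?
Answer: 482726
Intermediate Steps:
y(a) = -131*a (y(a) = -132*a + a = -131*a)
D = 481406 (D = ((-36 + 357*614) + 114083) - 131*(-1131) = ((-36 + 219198) + 114083) + 148161 = (219162 + 114083) + 148161 = 333245 + 148161 = 481406)
-(15*(k(4)*(-22)) - D) = -(15*(4*(-22)) - 1*481406) = -(15*(-88) - 481406) = -(-1320 - 481406) = -1*(-482726) = 482726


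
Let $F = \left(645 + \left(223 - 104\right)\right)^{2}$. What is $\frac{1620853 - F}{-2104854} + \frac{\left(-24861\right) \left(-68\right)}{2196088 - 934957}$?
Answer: $\frac{250040652825}{294944069986} \approx 0.84776$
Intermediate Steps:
$F = 583696$ ($F = \left(645 + \left(223 - 104\right)\right)^{2} = \left(645 + 119\right)^{2} = 764^{2} = 583696$)
$\frac{1620853 - F}{-2104854} + \frac{\left(-24861\right) \left(-68\right)}{2196088 - 934957} = \frac{1620853 - 583696}{-2104854} + \frac{\left(-24861\right) \left(-68\right)}{2196088 - 934957} = \left(1620853 - 583696\right) \left(- \frac{1}{2104854}\right) + \frac{1690548}{1261131} = 1037157 \left(- \frac{1}{2104854}\right) + 1690548 \cdot \frac{1}{1261131} = - \frac{345719}{701618} + \frac{563516}{420377} = \frac{250040652825}{294944069986}$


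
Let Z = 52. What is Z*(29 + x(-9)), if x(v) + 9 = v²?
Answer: 5252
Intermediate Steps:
x(v) = -9 + v²
Z*(29 + x(-9)) = 52*(29 + (-9 + (-9)²)) = 52*(29 + (-9 + 81)) = 52*(29 + 72) = 52*101 = 5252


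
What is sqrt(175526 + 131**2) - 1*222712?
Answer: -222712 + sqrt(192687) ≈ -2.2227e+5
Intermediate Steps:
sqrt(175526 + 131**2) - 1*222712 = sqrt(175526 + 17161) - 222712 = sqrt(192687) - 222712 = -222712 + sqrt(192687)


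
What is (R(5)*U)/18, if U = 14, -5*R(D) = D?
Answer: -7/9 ≈ -0.77778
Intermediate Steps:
R(D) = -D/5
(R(5)*U)/18 = (-⅕*5*14)/18 = -1*14*(1/18) = -14*1/18 = -7/9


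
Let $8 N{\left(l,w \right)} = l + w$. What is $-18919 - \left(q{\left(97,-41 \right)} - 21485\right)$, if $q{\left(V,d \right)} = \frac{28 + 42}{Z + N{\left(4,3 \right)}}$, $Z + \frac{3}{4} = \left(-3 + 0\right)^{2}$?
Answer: $\frac{186758}{73} \approx 2558.3$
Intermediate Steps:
$N{\left(l,w \right)} = \frac{l}{8} + \frac{w}{8}$ ($N{\left(l,w \right)} = \frac{l + w}{8} = \frac{l}{8} + \frac{w}{8}$)
$Z = \frac{33}{4}$ ($Z = - \frac{3}{4} + \left(-3 + 0\right)^{2} = - \frac{3}{4} + \left(-3\right)^{2} = - \frac{3}{4} + 9 = \frac{33}{4} \approx 8.25$)
$q{\left(V,d \right)} = \frac{560}{73}$ ($q{\left(V,d \right)} = \frac{28 + 42}{\frac{33}{4} + \left(\frac{1}{8} \cdot 4 + \frac{1}{8} \cdot 3\right)} = \frac{70}{\frac{33}{4} + \left(\frac{1}{2} + \frac{3}{8}\right)} = \frac{70}{\frac{33}{4} + \frac{7}{8}} = \frac{70}{\frac{73}{8}} = 70 \cdot \frac{8}{73} = \frac{560}{73}$)
$-18919 - \left(q{\left(97,-41 \right)} - 21485\right) = -18919 - \left(\frac{560}{73} - 21485\right) = -18919 - - \frac{1567845}{73} = -18919 + \frac{1567845}{73} = \frac{186758}{73}$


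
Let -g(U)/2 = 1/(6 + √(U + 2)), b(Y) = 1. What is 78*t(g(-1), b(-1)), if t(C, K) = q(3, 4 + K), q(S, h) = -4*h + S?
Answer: -1326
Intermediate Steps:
q(S, h) = S - 4*h
g(U) = -2/(6 + √(2 + U)) (g(U) = -2/(6 + √(U + 2)) = -2/(6 + √(2 + U)))
t(C, K) = -13 - 4*K (t(C, K) = 3 - 4*(4 + K) = 3 + (-16 - 4*K) = -13 - 4*K)
78*t(g(-1), b(-1)) = 78*(-13 - 4*1) = 78*(-13 - 4) = 78*(-17) = -1326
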